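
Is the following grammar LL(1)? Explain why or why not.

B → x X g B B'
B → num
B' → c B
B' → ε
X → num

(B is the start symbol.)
A grammar is LL(1) if for each non-terminal N with multiple productions, the predict sets of those productions are pairwise disjoint, where PREDICT(N → α) = (FIRST(α) \ {ε}) ∪ (FOLLOW(N) if α ⇒* ε).

Relevant sets:
  FOLLOW(B') = { $, 'c' }

For B:
  PREDICT(B → x X g B B') = { 'x' }
  PREDICT(B → num) = { 'num' }
For B':
  PREDICT(B' → c B) = { 'c' }
  PREDICT(B' → ε) = { $, 'c' }
X has a single production, so nothing to check there.

Conflict found: Predict set conflict for B': { 'c' }
The grammar is NOT LL(1).

Answer: No. Predict set conflict for B': { 'c' }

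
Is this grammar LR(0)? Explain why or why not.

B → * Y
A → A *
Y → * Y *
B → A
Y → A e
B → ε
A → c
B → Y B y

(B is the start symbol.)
A grammar is LR(0) if no state in the canonical LR(0) collection has:
  - both a shift item (dot before a terminal) and a complete item (shift-reduce conflict), or
  - two or more complete items (reduce-reduce conflict; the accept item [B' → B .] counts as a complete item here).

Augment with B' → B and build the canonical LR(0) collection (I0 = CLOSURE({[B' → . B]}), then GOTO on every symbol after a dot until no new states appear). It has 15 states:
  I0: { [A → . A *], [A → . c], [B → . * Y], [B → . A], [B → . Y B y], [B → .], [B' → . B], [Y → . * Y *], [Y → . A e] }  — shift, reduce
  I1: { [A → . A *], [A → . c], [B → * . Y], [Y → * . Y *], [Y → . * Y *], [Y → . A e] }  — shift
  I2: { [A → A . *], [B → A .], [Y → A . e] }  — shift, reduce
  I3: { [B' → B .] }  — accept
  I4: { [A → . A *], [A → . c], [B → . * Y], [B → . A], [B → . Y B y], [B → .], [B → Y . B y], [Y → . * Y *], [Y → . A e] }  — shift, reduce
  I5: { [A → c .] }  — reduce
  I6: { [B → Y B . y] }  — shift
  I7: { [B → Y B y .] }  — reduce
  I8: { [A → A * .] }  — reduce
  I9: { [Y → A e .] }  — reduce
  I10: { [A → . A *], [A → . c], [Y → * . Y *], [Y → . * Y *], [Y → . A e] }  — shift
  I11: { [A → A . *], [Y → A . e] }  — shift
  I12: { [B → * Y .], [Y → * Y . *] }  — shift, reduce
  I13: { [Y → * Y * .] }  — reduce
  I14: { [Y → * Y . *] }  — shift

Conflict in state I0:
  Shift-reduce conflict between [B → .] and [A → . c]
So the grammar is NOT LR(0).

Answer: No. Shift-reduce conflict between [B → .] and [A → . c]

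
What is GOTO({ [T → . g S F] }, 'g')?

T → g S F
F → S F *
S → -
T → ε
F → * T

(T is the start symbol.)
GOTO(I, 'g') = CLOSURE({ [A → αX.β] : [A → α.Xβ] ∈ I, X = 'g' })

Items with dot before 'g', with the dot advanced:
  [T → . g S F] → [T → g . S F]
Closure of the advanced items:
  [T → g . S F] has the dot before S: add [S → . -]

GOTO = { [S → . -], [T → g . S F] }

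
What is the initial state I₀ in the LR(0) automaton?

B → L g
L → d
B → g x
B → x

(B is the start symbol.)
{ [B → . L g], [B → . g x], [B → . x], [B' → . B], [L → . d] }

First, augment the grammar with B' → B
I₀ = CLOSURE({ [B' → . B] }):
  [B' → . B] has the dot before B: add [B → . L g], [B → . g x], [B → . x]
  [B → . L g] has the dot before L: add [L → . d]
No further items can be added.

I₀ = { [B → . L g], [B → . g x], [B → . x], [B' → . B], [L → . d] }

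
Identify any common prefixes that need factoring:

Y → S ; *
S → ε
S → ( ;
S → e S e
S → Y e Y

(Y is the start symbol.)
No, left-factoring is not needed

Left-factoring is needed when two productions for the same non-terminal
share a common prefix on the right-hand side.

Productions for S:
  S → ε
  S → ( ;
  S → e S e
  S → Y e Y

No common prefixes found.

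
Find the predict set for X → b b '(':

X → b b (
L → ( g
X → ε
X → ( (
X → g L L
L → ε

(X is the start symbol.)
PREDICT(X → b b '(') = (FIRST(RHS) \ {ε}) ∪ (FOLLOW(X) if ε ∈ FIRST(RHS), i.e. RHS ⇒* ε)
FIRST(b b '(') = { 'b' }
ε ∉ FIRST(b b '('), so FOLLOW(X) is not added.
PREDICT(X → b b '(') = { 'b' }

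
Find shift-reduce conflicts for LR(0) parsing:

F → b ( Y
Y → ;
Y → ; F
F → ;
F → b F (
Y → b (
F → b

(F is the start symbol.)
Augment with F' → F and build the canonical LR(0) collection (I0 = CLOSURE({[F' → . F]}), then GOTO on every symbol after a dot until no new states appear). It has 12 states:
  I0: { [F → . ;], [F → . b ( Y], [F → . b F (], [F → . b], [F' → . F] }  — shift
  I1: { [F → ; .] }  — reduce
  I2: { [F' → F .] }  — accept
  I3: { [F → . ;], [F → . b ( Y], [F → . b F (], [F → . b], [F → b . ( Y], [F → b . F (], [F → b .] }  — shift, reduce
  I4: { [F → b ( . Y], [Y → . ; F], [Y → . ;], [Y → . b (] }  — shift
  I5: { [F → b F . (] }  — shift
  I6: { [F → b F ( .] }  — reduce
  I7: { [F → . ;], [F → . b ( Y], [F → . b F (], [F → . b], [Y → ; . F], [Y → ; .] }  — shift, reduce
  I8: { [F → b ( Y .] }  — reduce
  I9: { [Y → b . (] }  — shift
  I10: { [Y → b ( .] }  — reduce
  I11: { [Y → ; F .] }  — reduce

I3 contains reduce item [F → b .] and shift items [F → . ;], [F → . b], [F → . b ( Y], [F → b . ( Y], [F → . b F (] — shift-reduce conflict.
I7 contains reduce item [Y → ; .] and shift items [F → . ;], [F → . b], [F → . b ( Y], [F → . b F (] — shift-reduce conflict.

Answer: Yes — I3: [F → b .] vs [F → . ;]; I7: [Y → ; .] vs [F → . ;]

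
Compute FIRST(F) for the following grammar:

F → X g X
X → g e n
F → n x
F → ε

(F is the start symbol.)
{ 'g', 'n', ε }

FIRST sets of the other non-terminals involved (by the same procedure, iterated to a fixed point):
  FIRST(X) = { 'g' }

From F → X g X:
  - X is a non-terminal: add FIRST(X) \ {ε} = { 'g' }
    X is not nullable, so stop
From F → n x:
  - n is a terminal: add 'n' and stop
From F → ε:
  - ε-production, so ε ∈ FIRST(F)

Collecting: FIRST(F) = { 'g', 'n', ε }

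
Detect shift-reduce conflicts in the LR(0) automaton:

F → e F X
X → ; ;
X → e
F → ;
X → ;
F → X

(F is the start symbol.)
A shift-reduce conflict occurs when an LR(0) state has both:
  - a complete (reduce) item [A → α .] (dot at the end), and
  - a shift item [B → β . c γ] (dot before a terminal).

Augment with F' → F and build the canonical LR(0) collection (I0 = CLOSURE({[F' → . F]}), then GOTO on every symbol after a dot until no new states appear). It has 10 states:
  I0: { [F → . ;], [F → . X], [F → . e F X], [F' → . F], [X → . ; ;], [X → . ;], [X → . e] }  — shift
  I1: { [F → ; .], [X → ; . ;], [X → ; .] }  — shift, 2 reduces
  I2: { [F' → F .] }  — accept
  I3: { [F → X .] }  — reduce
  I4: { [F → . ;], [F → . X], [F → . e F X], [F → e . F X], [X → . ; ;], [X → . ;], [X → . e], [X → e .] }  — shift, reduce
  I5: { [F → e F . X], [X → . ; ;], [X → . ;], [X → . e] }  — shift
  I6: { [X → ; . ;], [X → ; .] }  — shift, reduce
  I7: { [F → e F X .] }  — reduce
  I8: { [X → e .] }  — reduce
  I9: { [X → ; ; .] }  — reduce

I1 contains reduce items [F → ; .], [X → ; .] and shift item [X → ; . ;] — shift-reduce conflict.
I4 contains reduce item [X → e .] and shift items [F → . ;], [F → . e F X], [X → . ;], [X → . ; ;], [X → . e] — shift-reduce conflict.
I6 contains reduce item [X → ; .] and shift item [X → ; . ;] — shift-reduce conflict.

Answer: Yes — I1: [F → ; .] vs [X → ; . ;]; I4: [X → e .] vs [F → . ;]; I6: [X → ; .] vs [X → ; . ;]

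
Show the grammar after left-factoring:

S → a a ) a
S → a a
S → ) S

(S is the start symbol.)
S → a a S'
S' → ) a
S' → ε
S → ) S

Left-factoring transforms A → αβ₁ | αβ₂ into A → αA' and A' → β₁ | β₂
(α is the longest common prefix among the alternatives). Repeat until
no nonterminal has two alternatives with a common prefix.

Round 1: S has alternatives sharing prefix 'a a'. Introduce S': S → a a S'
  Add: S' → ) a
  Add: S' → ε

No remaining common prefixes — done.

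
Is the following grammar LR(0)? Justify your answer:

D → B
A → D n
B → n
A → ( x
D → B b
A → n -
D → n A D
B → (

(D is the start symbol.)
Augment with D' → D and build the canonical LR(0) collection (I0 = CLOSURE({[D' → . D]}), then GOTO on every symbol after a dot until no new states appear). It has 14 states:
  I0: { [B → . (], [B → . n], [D → . B b], [D → . B], [D → . n A D], [D' → . D] }  — shift
  I1: { [B → ( .] }  — reduce
  I2: { [D → B . b], [D → B .] }  — shift, reduce
  I3: { [D' → D .] }  — accept
  I4: { [A → . ( x], [A → . D n], [A → . n -], [B → . (], [B → . n], [B → n .], [D → . B b], [D → . B], [D → . n A D], [D → n . A D] }  — shift, reduce
  I5: { [A → ( . x], [B → ( .] }  — shift, reduce
  I6: { [B → . (], [B → . n], [D → . B b], [D → . B], [D → . n A D], [D → n A . D] }  — shift
  I7: { [A → D . n] }  — shift
  I8: { [A → . ( x], [A → . D n], [A → . n -], [A → n . -], [B → . (], [B → . n], [B → n .], [D → . B b], [D → . B], [D → . n A D], [D → n . A D] }  — shift, reduce
  I9: { [A → n - .] }  — reduce
  I10: { [A → D n .] }  — reduce
  I11: { [D → n A D .] }  — reduce
  I12: { [A → ( x .] }  — reduce
  I13: { [D → B b .] }  — reduce

Conflict in state I2:
  Shift-reduce conflict between [D → B .] and [D → B . b]
So the grammar is NOT LR(0).

Answer: No. Shift-reduce conflict between [D → B .] and [D → B . b]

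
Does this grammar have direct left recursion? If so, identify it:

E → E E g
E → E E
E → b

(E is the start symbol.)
E → E E g: LEFT RECURSIVE (starts with E)
E → E E: LEFT RECURSIVE (starts with E)
E → b: starts with b

The grammar has direct left recursion on: E.

Answer: Yes, E is left-recursive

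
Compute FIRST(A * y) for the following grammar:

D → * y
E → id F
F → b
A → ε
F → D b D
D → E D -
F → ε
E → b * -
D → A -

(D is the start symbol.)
FIRST sets of the non-terminals involved (from the grammar, by fixed-point iteration):
  FIRST(A) = { ε }

To compute FIRST(A * y), process the symbols left to right:
Symbol A is a non-terminal. Add FIRST(A) \ {ε} = { }
A is nullable (ε ∈ FIRST(A)), continue to the next symbol.
Symbol * is a terminal. Add '*' and stop.
FIRST(A * y) = { '*' }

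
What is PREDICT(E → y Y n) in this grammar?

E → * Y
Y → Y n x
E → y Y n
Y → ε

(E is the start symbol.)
PREDICT(E → y Y n) = (FIRST(RHS) \ {ε}) ∪ (FOLLOW(E) if ε ∈ FIRST(RHS), i.e. RHS ⇒* ε)
FIRST(y Y n) = { 'y' }
ε ∉ FIRST(y Y n), so FOLLOW(E) is not added.
PREDICT(E → y Y n) = { 'y' }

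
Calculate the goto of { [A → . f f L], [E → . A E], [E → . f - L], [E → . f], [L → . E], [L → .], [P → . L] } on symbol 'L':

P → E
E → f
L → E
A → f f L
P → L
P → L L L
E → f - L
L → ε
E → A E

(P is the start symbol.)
GOTO(I, 'L') = CLOSURE({ [A → αX.β] : [A → α.Xβ] ∈ I, X = 'L' })

Items with dot before 'L', with the dot advanced:
  [P → . L] → [P → L .]
Closure adds nothing (no advanced item has the dot before a non-terminal).

GOTO = { [P → L .] }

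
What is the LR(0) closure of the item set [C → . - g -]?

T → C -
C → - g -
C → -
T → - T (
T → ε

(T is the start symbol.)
{ [C → . - g -] }

To compute CLOSURE, for each item [A → α.Bβ] where B is a non-terminal, add [B → .γ] for all productions B → γ; repeat for the newly added items until nothing changes.

Start with: [C → . - g -]
The dot precedes the terminal '-', so nothing is added.

CLOSURE = { [C → . - g -] }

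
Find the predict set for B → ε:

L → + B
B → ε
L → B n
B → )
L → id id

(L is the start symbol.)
{ $, 'n' }

PREDICT(B → ε) = (FIRST(RHS) \ {ε}) ∪ (FOLLOW(B) if ε ∈ FIRST(RHS), i.e. RHS ⇒* ε)
The right-hand side is ε (FIRST(ε) = { ε }), so the predict set is FOLLOW(B) = { $, 'n' }
PREDICT(B → ε) = { $, 'n' }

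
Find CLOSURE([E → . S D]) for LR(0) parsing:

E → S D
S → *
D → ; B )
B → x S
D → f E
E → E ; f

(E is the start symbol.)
{ [E → . S D], [S → . *] }

To compute CLOSURE, for each item [A → α.Bβ] where B is a non-terminal, add [B → .γ] for all productions B → γ; repeat for the newly added items until nothing changes.

Start with: [E → . S D]
  [E → . S D] has the dot before S: add [S → . *]
No further items can be added.

CLOSURE = { [E → . S D], [S → . *] }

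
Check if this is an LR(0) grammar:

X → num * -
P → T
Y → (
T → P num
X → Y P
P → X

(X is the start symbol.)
A grammar is LR(0) if no state in the canonical LR(0) collection has:
  - both a shift item (dot before a terminal) and a complete item (shift-reduce conflict), or
  - two or more complete items (reduce-reduce conflict; the accept item [X' → X .] counts as a complete item here).

Augment with X' → X and build the canonical LR(0) collection (I0 = CLOSURE({[X' → . X]}), then GOTO on every symbol after a dot until no new states appear). It has 11 states:
  I0: { [X → . Y P], [X → . num * -], [X' → . X], [Y → . (] }  — shift
  I1: { [Y → ( .] }  — reduce
  I2: { [X' → X .] }  — accept
  I3: { [P → . T], [P → . X], [T → . P num], [X → . Y P], [X → . num * -], [X → Y . P], [Y → . (] }  — shift
  I4: { [X → num . * -] }  — shift
  I5: { [X → num * . -] }  — shift
  I6: { [X → num * - .] }  — reduce
  I7: { [T → P . num], [X → Y P .] }  — shift, reduce
  I8: { [P → T .] }  — reduce
  I9: { [P → X .] }  — reduce
  I10: { [T → P num .] }  — reduce

Conflict in state I7:
  Shift-reduce conflict between [X → Y P .] and [T → P . num]
So the grammar is NOT LR(0).

Answer: No. Shift-reduce conflict between [X → Y P .] and [T → P . num]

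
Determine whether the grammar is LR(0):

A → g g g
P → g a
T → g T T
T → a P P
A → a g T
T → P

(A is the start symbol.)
No. Shift-reduce conflict between [P → g a .] and [P → . g a]

A grammar is LR(0) if no state in the canonical LR(0) collection has:
  - both a shift item (dot before a terminal) and a complete item (shift-reduce conflict), or
  - two or more complete items (reduce-reduce conflict; the accept item [A' → A .] counts as a complete item here).

Augment with A' → A and build the canonical LR(0) collection (I0 = CLOSURE({[A' → . A]}), then GOTO on every symbol after a dot until no new states appear). It has 18 states:
  I0: { [A → . a g T], [A → . g g g], [A' → . A] }  — shift
  I1: { [A' → A .] }  — accept
  I2: { [A → a . g T] }  — shift
  I3: { [A → g . g g] }  — shift
  I4: { [A → g g . g] }  — shift
  I5: { [A → g g g .] }  — reduce
  I6: { [A → a g . T], [P → . g a], [T → . P], [T → . a P P], [T → . g T T] }  — shift
  I7: { [T → P .] }  — reduce
  I8: { [A → a g T .] }  — reduce
  I9: { [P → . g a], [T → a . P P] }  — shift
  I10: { [P → . g a], [P → g . a], [T → . P], [T → . a P P], [T → . g T T], [T → g . T T] }  — shift
  I11: { [P → . g a], [T → . P], [T → . a P P], [T → . g T T], [T → g T . T] }  — shift
  I12: { [P → . g a], [P → g a .], [T → a . P P] }  — shift, reduce
  I13: { [P → . g a], [T → a P . P] }  — shift
  I14: { [P → g . a] }  — shift
  I15: { [P → g a .] }  — reduce
  I16: { [T → a P P .] }  — reduce
  I17: { [T → g T T .] }  — reduce

Conflict in state I12:
  Shift-reduce conflict between [P → g a .] and [P → . g a]
So the grammar is NOT LR(0).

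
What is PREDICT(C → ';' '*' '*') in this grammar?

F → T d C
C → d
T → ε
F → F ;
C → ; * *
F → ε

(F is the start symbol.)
{ ';' }

PREDICT(C → ';' '*' '*') = (FIRST(RHS) \ {ε}) ∪ (FOLLOW(C) if ε ∈ FIRST(RHS), i.e. RHS ⇒* ε)
FIRST(';' '*' '*') = { ';' }
ε ∉ FIRST(';' '*' '*'), so FOLLOW(C) is not added.
PREDICT(C → ';' '*' '*') = { ';' }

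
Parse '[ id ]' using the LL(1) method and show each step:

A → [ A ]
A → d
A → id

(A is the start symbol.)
Stack is shown with the top on the left.

Stack    Input     Action
-------------------------
A $      [ id ] $  output A → [ A ]
[ A ] $  [ id ] $  match '['
A ] $    id ] $    output A → id
id ] $   id ] $    match 'id'
] $      ] $       match ']'
$        $         accept

The string is accepted.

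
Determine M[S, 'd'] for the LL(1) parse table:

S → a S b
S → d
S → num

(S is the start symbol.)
S → d

To find M[S, 'd'], we find productions for S where 'd' is in the predict set (PREDICT(N → α) = (FIRST(α) \ {ε}) ∪ (FOLLOW(N) if α ⇒* ε)).

S → a S b: PREDICT = { 'a' }
S → d: PREDICT = { 'd' }
  'd' is in predict set, so this production goes in M[S, 'd']
S → num: PREDICT = { 'num' }

M[S, 'd'] = S → d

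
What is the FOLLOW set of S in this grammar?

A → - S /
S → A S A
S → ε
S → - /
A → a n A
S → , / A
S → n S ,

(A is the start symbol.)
{ ',', '-', '/', 'a' }

To compute FOLLOW(S), find every occurrence of S on a right-hand side N → α S β: add FIRST(β) \ {ε}, and if β is empty or nullable also add FOLLOW(N). Iterate to a fixed point.

In A → - S /: S is followed by '/', add FIRST('/') \ {ε} = { '/' }
In S → A S A: S is followed by A, add FIRST(A) \ {ε} = { '-', 'a' }
In S → n S ,: S is followed by ',', add FIRST(',') \ {ε} = { ',' }

Taking the union: FOLLOW(S) = { ',', '-', '/', 'a' }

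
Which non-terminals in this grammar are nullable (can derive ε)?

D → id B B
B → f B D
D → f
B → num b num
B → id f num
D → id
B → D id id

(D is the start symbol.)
A non-terminal is nullable if it can derive ε (the empty string): either it has an ε-production, or it has a production whose right-hand side consists entirely of nullable non-terminals.

There are no ε-productions, so no non-terminal can derive ε.
No non-terminals are nullable.

Answer: None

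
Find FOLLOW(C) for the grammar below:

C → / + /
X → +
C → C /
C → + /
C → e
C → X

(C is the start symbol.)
{ $, '/' }

C is the start symbol, so $ ∈ FOLLOW(C).
In C → C /: C is followed by '/', add FIRST('/') \ {ε} = { '/' }

Taking the union: FOLLOW(C) = { $, '/' }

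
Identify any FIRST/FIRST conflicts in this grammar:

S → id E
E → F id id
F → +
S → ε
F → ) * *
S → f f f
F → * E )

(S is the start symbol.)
No FIRST/FIRST conflicts.

Productions for S:
  S → id E: FIRST = { 'id' }
  S → ε: FIRST = { ε }
  S → f f f: FIRST = { 'f' }
Productions for F:
  F → +: FIRST = { '+' }
  F → ) * *: FIRST = { ')' }
  F → * E ): FIRST = { '*' }
E has only one production, so no FIRST/FIRST conflict is possible there.

All alternatives of each non-terminal have pairwise disjoint FIRST sets.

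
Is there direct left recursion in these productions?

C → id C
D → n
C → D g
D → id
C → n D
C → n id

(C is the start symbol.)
No direct left recursion

C → id C: starts with id
D → n: starts with n
C → D g: starts with D
D → id: starts with id
C → n D: starts with n
C → n id: starts with n

No direct left recursion found.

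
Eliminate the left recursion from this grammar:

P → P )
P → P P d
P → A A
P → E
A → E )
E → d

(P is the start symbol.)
P is directly left-recursive. The standard transformation for
  A → A α₁ | ... | A α_m | β₁ | ... | β_n
is
  A  → β₁ A' | ... | β_n A'
  A' → α₁ A' | ... | α_m A' | ε

P → A A becomes P → A A P'
P → E becomes P → E P'
P → P ) becomes P' → ) P'
P → P P d becomes P' → P d P'
Add P' → ε

Productions for other non-terminals are unchanged:
  A → E )
  E → d

Resulting grammar:
P → A A P'
P → E P'
P' → ) P'
P' → P d P'
P' → ε
A → E )
E → d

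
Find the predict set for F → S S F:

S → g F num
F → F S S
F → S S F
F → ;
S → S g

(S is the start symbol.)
PREDICT(F → S S F) = (FIRST(RHS) \ {ε}) ∪ (FOLLOW(F) if ε ∈ FIRST(RHS), i.e. RHS ⇒* ε)
FIRST(S) = { 'g' }
FIRST(S S F) = { 'g' }
ε ∉ FIRST(S S F), so FOLLOW(F) is not added.
PREDICT(F → S S F) = { 'g' }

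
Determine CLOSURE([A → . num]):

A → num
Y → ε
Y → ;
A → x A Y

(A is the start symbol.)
{ [A → . num] }

To compute CLOSURE, for each item [A → α.Bβ] where B is a non-terminal, add [B → .γ] for all productions B → γ; repeat for the newly added items until nothing changes.

Start with: [A → . num]
The dot precedes the terminal num, so nothing is added.

CLOSURE = { [A → . num] }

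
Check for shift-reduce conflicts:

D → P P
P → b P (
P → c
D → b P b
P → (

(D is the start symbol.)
Augment with D' → D and build the canonical LR(0) collection (I0 = CLOSURE({[D' → . D]}), then GOTO on every symbol after a dot until no new states appear). It has 12 states:
  I0: { [D → . P P], [D → . b P b], [D' → . D], [P → . (], [P → . b P (], [P → . c] }  — shift
  I1: { [P → ( .] }  — reduce
  I2: { [D' → D .] }  — accept
  I3: { [D → P . P], [P → . (], [P → . b P (], [P → . c] }  — shift
  I4: { [D → b . P b], [P → . (], [P → . b P (], [P → . c], [P → b . P (] }  — shift
  I5: { [P → c .] }  — reduce
  I6: { [D → b P . b], [P → b P . (] }  — shift
  I7: { [P → . (], [P → . b P (], [P → . c], [P → b . P (] }  — shift
  I8: { [P → b P . (] }  — shift
  I9: { [P → b P ( .] }  — reduce
  I10: { [D → b P b .] }  — reduce
  I11: { [D → P P .] }  — reduce

No state contains both a complete item and a shift item.

Answer: No shift-reduce conflicts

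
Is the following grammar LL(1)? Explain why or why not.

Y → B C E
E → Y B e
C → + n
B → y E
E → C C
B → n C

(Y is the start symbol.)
Yes, the grammar is LL(1).

A grammar is LL(1) if for each non-terminal N with multiple productions, the predict sets of those productions are pairwise disjoint, where PREDICT(N → α) = (FIRST(α) \ {ε}) ∪ (FOLLOW(N) if α ⇒* ε).

Relevant sets:
  FIRST(Y) = { 'n', 'y' }
  FIRST(C) = { '+' }

For E:
  PREDICT(E → Y B e) = { 'n', 'y' }
  PREDICT(E → C C) = { '+' }
For B:
  PREDICT(B → y E) = { 'y' }
  PREDICT(B → n C) = { 'n' }
Y, C have a single production, so nothing to check there.

All predict sets are disjoint. The grammar IS LL(1).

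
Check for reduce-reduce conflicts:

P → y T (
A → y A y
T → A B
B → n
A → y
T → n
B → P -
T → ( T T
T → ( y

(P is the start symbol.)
A reduce-reduce conflict occurs when an LR(0) state has two complete items [A → α .] and [B → β .] — both call for a reduction, and with no lookahead the parser cannot choose between them.

Augment with P' → P and build the canonical LR(0) collection (I0 = CLOSURE({[P' → . P]}), then GOTO on every symbol after a dot until no new states appear). It has 18 states:
  I0: { [P → . y T (], [P' → . P] }  — shift
  I1: { [P' → P .] }  — accept
  I2: { [A → . y A y], [A → . y], [P → y . T (], [T → . ( T T], [T → . ( y], [T → . A B], [T → . n] }  — shift
  I3: { [A → . y A y], [A → . y], [T → ( . T T], [T → ( . y], [T → . ( T T], [T → . ( y], [T → . A B], [T → . n] }  — shift
  I4: { [B → . P -], [B → . n], [P → . y T (], [T → A . B] }  — shift
  I5: { [P → y T . (] }  — shift
  I6: { [T → n .] }  — reduce
  I7: { [A → . y A y], [A → . y], [A → y . A y], [A → y .] }  — shift, reduce
  I8: { [A → y A . y] }  — shift
  I9: { [A → y A y .] }  — reduce
  I10: { [P → y T ( .] }  — reduce
  I11: { [T → A B .] }  — reduce
  I12: { [B → P . -] }  — shift
  I13: { [B → n .] }  — reduce
  I14: { [B → P - .] }  — reduce
  I15: { [A → . y A y], [A → . y], [T → ( T . T], [T → . ( T T], [T → . ( y], [T → . A B], [T → . n] }  — shift
  I16: { [A → . y A y], [A → . y], [A → y . A y], [A → y .], [T → ( y .] }  — shift, 2 reduces
  I17: { [T → ( T T .] }  — reduce

I16 contains complete items [A → y .], [T → ( y .] — reduce-reduce conflict.

Answer: Yes — I16: [A → y .] vs [T → ( y .]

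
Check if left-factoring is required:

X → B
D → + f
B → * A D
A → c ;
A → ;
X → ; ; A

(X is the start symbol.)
Left-factoring is needed when two productions for the same non-terminal
share a common prefix on the right-hand side.

Productions for X:
  X → B
  X → ; ; A
Productions for A:
  A → c ;
  A → ;

No common prefixes found.

Answer: No, left-factoring is not needed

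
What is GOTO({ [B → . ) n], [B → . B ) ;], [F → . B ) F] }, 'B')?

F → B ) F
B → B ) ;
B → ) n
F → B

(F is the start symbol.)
{ [B → B . ) ;], [F → B . ) F] }

GOTO(I, 'B') = CLOSURE({ [A → αX.β] : [A → α.Xβ] ∈ I, X = 'B' })

Items with dot before 'B', with the dot advanced:
  [B → . B ) ;] → [B → B . ) ;]
  [F → . B ) F] → [F → B . ) F]
Closure adds nothing (no advanced item has the dot before a non-terminal).

GOTO = { [B → B . ) ;], [F → B . ) F] }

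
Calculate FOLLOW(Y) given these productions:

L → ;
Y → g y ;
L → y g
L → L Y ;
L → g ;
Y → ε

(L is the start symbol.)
{ ';' }

In L → L Y ;: Y is followed by ';', add FIRST(';') \ {ε} = { ';' }

Taking the union: FOLLOW(Y) = { ';' }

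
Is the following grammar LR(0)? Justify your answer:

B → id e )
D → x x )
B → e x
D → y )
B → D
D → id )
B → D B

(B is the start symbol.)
Augment with B' → B and build the canonical LR(0) collection (I0 = CLOSURE({[B' → . B]}), then GOTO on every symbol after a dot until no new states appear). It has 15 states:
  I0: { [B → . D B], [B → . D], [B → . e x], [B → . id e )], [B' → . B], [D → . id )], [D → . x x )], [D → . y )] }  — shift
  I1: { [B' → B .] }  — accept
  I2: { [B → . D B], [B → . D], [B → . e x], [B → . id e )], [B → D . B], [B → D .], [D → . id )], [D → . x x )], [D → . y )] }  — shift, reduce
  I3: { [B → e . x] }  — shift
  I4: { [B → id . e )], [D → id . )] }  — shift
  I5: { [D → x . x )] }  — shift
  I6: { [D → y . )] }  — shift
  I7: { [D → y ) .] }  — reduce
  I8: { [D → x x . )] }  — shift
  I9: { [D → x x ) .] }  — reduce
  I10: { [D → id ) .] }  — reduce
  I11: { [B → id e . )] }  — shift
  I12: { [B → id e ) .] }  — reduce
  I13: { [B → e x .] }  — reduce
  I14: { [B → D B .] }  — reduce

Conflict in state I2:
  Shift-reduce conflict between [B → D .] and [B → . e x]
So the grammar is NOT LR(0).

Answer: No. Shift-reduce conflict between [B → D .] and [B → . e x]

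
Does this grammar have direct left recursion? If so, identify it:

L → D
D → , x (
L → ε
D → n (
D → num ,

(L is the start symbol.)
No direct left recursion

Direct left recursion occurs when N → N α for some non-terminal N (the right-hand side begins with the left-hand side itself).

L → D: starts with D
D → , x (: starts with ','
L → ε: starts with ε
D → n (: starts with n
D → num ,: starts with num

No direct left recursion found.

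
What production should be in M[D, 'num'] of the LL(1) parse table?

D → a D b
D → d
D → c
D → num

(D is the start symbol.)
D → num

To find M[D, 'num'], we find productions for D where 'num' is in the predict set (PREDICT(N → α) = (FIRST(α) \ {ε}) ∪ (FOLLOW(N) if α ⇒* ε)).

D → a D b: PREDICT = { 'a' }
D → d: PREDICT = { 'd' }
D → c: PREDICT = { 'c' }
D → num: PREDICT = { 'num' }
  'num' is in predict set, so this production goes in M[D, 'num']

M[D, 'num'] = D → num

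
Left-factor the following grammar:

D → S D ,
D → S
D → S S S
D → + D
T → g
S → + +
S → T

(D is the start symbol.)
Left-factoring transforms A → αβ₁ | αβ₂ into A → αA' and A' → β₁ | β₂
(α is the longest common prefix among the alternatives). Repeat until
no nonterminal has two alternatives with a common prefix.

Round 1: D has alternatives sharing prefix 'S'. Introduce D': D → S D'
  Add: D' → D ,
  Add: D' → ε
  Add: D' → S S

No remaining common prefixes — done.

Resulting grammar:
D → S D'
D' → D ,
D' → ε
D' → S S
D → + D
T → g
S → + +
S → T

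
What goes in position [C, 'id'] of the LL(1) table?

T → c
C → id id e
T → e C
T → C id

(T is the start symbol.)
To find M[C, 'id'], we find productions for C where 'id' is in the predict set (PREDICT(N → α) = (FIRST(α) \ {ε}) ∪ (FOLLOW(N) if α ⇒* ε)).

C → id id e: PREDICT = { 'id' }
  'id' is in predict set, so this production goes in M[C, 'id']

M[C, 'id'] = C → id id e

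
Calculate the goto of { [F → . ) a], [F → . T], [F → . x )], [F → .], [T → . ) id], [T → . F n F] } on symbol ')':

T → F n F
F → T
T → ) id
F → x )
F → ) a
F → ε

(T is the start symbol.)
{ [F → ) . a], [T → ) . id] }

GOTO(I, ')') = CLOSURE({ [A → αX.β] : [A → α.Xβ] ∈ I, X = ')' })

Items with dot before ')', with the dot advanced:
  [F → . ) a] → [F → ) . a]
  [T → . ) id] → [T → ) . id]
Closure adds nothing (no advanced item has the dot before a non-terminal).

GOTO = { [F → ) . a], [T → ) . id] }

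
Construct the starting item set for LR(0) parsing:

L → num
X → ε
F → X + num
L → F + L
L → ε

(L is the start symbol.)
First, augment the grammar with L' → L
I₀ = CLOSURE({ [L' → . L] }):
  [L' → . L] has the dot before L: add [L → . num], [L → . F + L], [L → .]
  [L → . F + L] has the dot before F: add [F → . X + num]
  [F → . X + num] has the dot before X: add [X → .]
No further items can be added.

I₀ = { [F → . X + num], [L → . F + L], [L → . num], [L → .], [L' → . L], [X → .] }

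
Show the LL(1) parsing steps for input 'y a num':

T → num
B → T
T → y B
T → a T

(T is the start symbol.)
LL(1) parsing maintains a stack (initially the start symbol over $) and the input. At each step: if the stack top is a terminal, match it against the current input token; if it is a non-terminal N, replace it with the RHS of M[N, lookahead] (the unique production whose predict set contains the lookahead).

Stack is shown with the top on the left.

Stack  Input      Action
------------------------
T $    y a num $  output T → y B
y B $  y a num $  match 'y'
B $    a num $    output B → T
T $    a num $    output T → a T
a T $  a num $    match 'a'
T $    num $      output T → num
num $  num $      match 'num'
$      $          accept

The string is accepted.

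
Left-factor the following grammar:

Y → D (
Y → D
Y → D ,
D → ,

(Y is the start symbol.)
Y → D Y'
Y' → (
Y' → ε
Y' → ,
D → ,

Left-factoring transforms A → αβ₁ | αβ₂ into A → αA' and A' → β₁ | β₂
(α is the longest common prefix among the alternatives). Repeat until
no nonterminal has two alternatives with a common prefix.

Round 1: Y has alternatives sharing prefix 'D'. Introduce Y': Y → D Y'
  Add: Y' → (
  Add: Y' → ε
  Add: Y' → ,

No remaining common prefixes — done.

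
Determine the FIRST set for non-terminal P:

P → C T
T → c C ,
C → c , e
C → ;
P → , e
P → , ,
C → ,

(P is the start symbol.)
To compute FIRST(P), examine every production with P on the left-hand side, reading each right-hand side left to right until a non-nullable symbol is reached.

FIRST sets of the other non-terminals involved (by the same procedure, iterated to a fixed point):
  FIRST(C) = { ',', ';', 'c' }

From P → C T:
  - C is a non-terminal: add FIRST(C) \ {ε} = { ',', ';', 'c' }
    C is not nullable, so stop
From P → , e:
  - ',' is a terminal: add ',' and stop
From P → , ,:
  - ',' is a terminal: add ',' and stop

Collecting: FIRST(P) = { ',', ';', 'c' }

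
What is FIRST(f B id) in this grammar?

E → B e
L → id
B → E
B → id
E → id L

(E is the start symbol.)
{ 'f' }

To compute FIRST(f B id), process the symbols left to right:
Symbol f is a terminal. Add 'f' and stop.
FIRST(f B id) = { 'f' }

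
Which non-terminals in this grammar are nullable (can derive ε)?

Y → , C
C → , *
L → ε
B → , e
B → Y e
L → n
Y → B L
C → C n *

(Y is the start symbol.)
{ 'L' }

A non-terminal is nullable if it can derive ε (the empty string): either it has an ε-production, or it has a production whose right-hand side consists entirely of nullable non-terminals.

ε-productions: L → ε
So L is immediately nullable.
No further non-terminal can be added: every production for the remaining non-terminals contains a terminal or a non-nullable non-terminal.
Nullable = { 'L' }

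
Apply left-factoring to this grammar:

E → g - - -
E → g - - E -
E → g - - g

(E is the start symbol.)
E → g - - E'
E' → -
E' → E -
E' → g

Left-factoring transforms A → αβ₁ | αβ₂ into A → αA' and A' → β₁ | β₂
(α is the longest common prefix among the alternatives). Repeat until
no nonterminal has two alternatives with a common prefix.

Round 1: E has alternatives sharing prefix 'g - -'. Introduce E': E → g - - E'
  Add: E' → -
  Add: E' → E -
  Add: E' → g

No remaining common prefixes — done.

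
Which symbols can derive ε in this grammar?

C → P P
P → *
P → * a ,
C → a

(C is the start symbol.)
None

A non-terminal is nullable if it can derive ε (the empty string): either it has an ε-production, or it has a production whose right-hand side consists entirely of nullable non-terminals.

There are no ε-productions, so no non-terminal can derive ε.
No non-terminals are nullable.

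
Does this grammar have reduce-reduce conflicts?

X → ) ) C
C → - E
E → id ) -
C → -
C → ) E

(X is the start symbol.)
A reduce-reduce conflict occurs when an LR(0) state has two complete items [A → α .] and [B → β .] — both call for a reduction, and with no lookahead the parser cannot choose between them.

Augment with X' → X and build the canonical LR(0) collection (I0 = CLOSURE({[X' → . X]}), then GOTO on every symbol after a dot until no new states appear). It has 12 states:
  I0: { [X → . ) ) C], [X' → . X] }  — shift
  I1: { [X → ) . ) C] }  — shift
  I2: { [X' → X .] }  — accept
  I3: { [C → . ) E], [C → . - E], [C → . -], [X → ) ) . C] }  — shift
  I4: { [C → ) . E], [E → . id ) -] }  — shift
  I5: { [C → - . E], [C → - .], [E → . id ) -] }  — shift, reduce
  I6: { [X → ) ) C .] }  — reduce
  I7: { [C → - E .] }  — reduce
  I8: { [E → id . ) -] }  — shift
  I9: { [E → id ) . -] }  — shift
  I10: { [E → id ) - .] }  — reduce
  I11: { [C → ) E .] }  — reduce

No state contains more than one complete item.

Answer: No reduce-reduce conflicts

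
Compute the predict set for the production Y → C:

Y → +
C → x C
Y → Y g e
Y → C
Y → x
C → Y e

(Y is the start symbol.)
PREDICT(Y → C) = (FIRST(RHS) \ {ε}) ∪ (FOLLOW(Y) if ε ∈ FIRST(RHS), i.e. RHS ⇒* ε)
FIRST(C) = { '+', 'x' }
FIRST(C) = { '+', 'x' }
ε ∉ FIRST(C), so FOLLOW(Y) is not added.
PREDICT(Y → C) = { '+', 'x' }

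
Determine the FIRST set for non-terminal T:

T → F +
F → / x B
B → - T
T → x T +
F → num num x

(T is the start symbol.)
{ '/', 'num', 'x' }

To compute FIRST(T), examine every production with T on the left-hand side, reading each right-hand side left to right until a non-nullable symbol is reached.

FIRST sets of the other non-terminals involved (by the same procedure, iterated to a fixed point):
  FIRST(F) = { '/', 'num' }

From T → F +:
  - F is a non-terminal: add FIRST(F) \ {ε} = { '/', 'num' }
    F is not nullable, so stop
From T → x T +:
  - x is a terminal: add 'x' and stop

Collecting: FIRST(T) = { '/', 'num', 'x' }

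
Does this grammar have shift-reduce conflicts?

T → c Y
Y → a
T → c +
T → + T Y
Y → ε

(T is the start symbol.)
Yes — I3: [Y → .] vs [T → c . +]; I7: [Y → .] vs [Y → . a]

Augment with T' → T and build the canonical LR(0) collection (I0 = CLOSURE({[T' → . T]}), then GOTO on every symbol after a dot until no new states appear). It has 9 states:
  I0: { [T → . + T Y], [T → . c +], [T → . c Y], [T' → . T] }  — shift
  I1: { [T → + . T Y], [T → . + T Y], [T → . c +], [T → . c Y] }  — shift
  I2: { [T' → T .] }  — accept
  I3: { [T → c . +], [T → c . Y], [Y → . a], [Y → .] }  — shift, reduce
  I4: { [T → c + .] }  — reduce
  I5: { [T → c Y .] }  — reduce
  I6: { [Y → a .] }  — reduce
  I7: { [T → + T . Y], [Y → . a], [Y → .] }  — shift, reduce
  I8: { [T → + T Y .] }  — reduce

I3 contains reduce item [Y → .] and shift items [T → c . +], [Y → . a] — shift-reduce conflict.
I7 contains reduce item [Y → .] and shift item [Y → . a] — shift-reduce conflict.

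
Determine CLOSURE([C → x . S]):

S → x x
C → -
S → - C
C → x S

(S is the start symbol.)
To compute CLOSURE, for each item [A → α.Bβ] where B is a non-terminal, add [B → .γ] for all productions B → γ; repeat for the newly added items until nothing changes.

Start with: [C → x . S]
  [C → x . S] has the dot before S: add [S → . x x], [S → . - C]
No further items can be added.

CLOSURE = { [C → x . S], [S → . - C], [S → . x x] }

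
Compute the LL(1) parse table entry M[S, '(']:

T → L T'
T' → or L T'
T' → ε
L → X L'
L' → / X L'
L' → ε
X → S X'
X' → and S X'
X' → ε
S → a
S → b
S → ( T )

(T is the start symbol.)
S → ( T )

To find M[S, '('], we find productions for S where '(' is in the predict set (PREDICT(N → α) = (FIRST(α) \ {ε}) ∪ (FOLLOW(N) if α ⇒* ε)).

S → a: PREDICT = { 'a' }
S → b: PREDICT = { 'b' }
S → ( T ): PREDICT = { '(' }
  '(' is in predict set, so this production goes in M[S, '(']

M[S, '('] = S → ( T )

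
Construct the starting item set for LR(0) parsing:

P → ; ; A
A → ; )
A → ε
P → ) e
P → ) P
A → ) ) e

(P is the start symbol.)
First, augment the grammar with P' → P
I₀ = CLOSURE({ [P' → . P] }):
  [P' → . P] has the dot before P: add [P → . ; ; A], [P → . ) e], [P → . ) P]
No further items can be added.

I₀ = { [P → . ) P], [P → . ) e], [P → . ; ; A], [P' → . P] }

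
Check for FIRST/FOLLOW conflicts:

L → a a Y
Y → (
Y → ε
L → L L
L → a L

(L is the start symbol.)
Nullable non-terminals: Y.

Y: nullable alternative(s) Y → ε; FOLLOW(Y) = { $, 'a' }
  Y → (: FIRST \ {ε} = { '(' } — disjoint from FOLLOW(Y)
  Y → ε: FIRST \ {ε} = { } — this is the only nullable alternative, skip

L has no nullable alternative, so no FIRST/FOLLOW check is needed there.

No FIRST/FOLLOW conflicts found.

Answer: No FIRST/FOLLOW conflicts.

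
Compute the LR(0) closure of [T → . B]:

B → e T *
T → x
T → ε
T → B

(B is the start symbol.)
To compute CLOSURE, for each item [A → α.Bβ] where B is a non-terminal, add [B → .γ] for all productions B → γ; repeat for the newly added items until nothing changes.

Start with: [T → . B]
  [T → . B] has the dot before B: add [B → . e T *]
No further items can be added.

CLOSURE = { [B → . e T *], [T → . B] }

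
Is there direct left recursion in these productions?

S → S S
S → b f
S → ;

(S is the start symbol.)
S → S S: LEFT RECURSIVE (starts with S)
S → b f: starts with b
S → ;: starts with ';'

The grammar has direct left recursion on: S.

Answer: Yes, S is left-recursive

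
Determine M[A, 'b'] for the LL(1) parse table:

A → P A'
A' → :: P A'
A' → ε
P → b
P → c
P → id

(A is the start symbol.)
A → P A'

To find M[A, 'b'], we find productions for A where 'b' is in the predict set (PREDICT(N → α) = (FIRST(α) \ {ε}) ∪ (FOLLOW(N) if α ⇒* ε)).

Relevant sets:
  FIRST(P) = { 'b', 'c', 'id' }

A → P A': PREDICT = { 'b', 'c', 'id' }
  'b' is in predict set, so this production goes in M[A, 'b']

M[A, 'b'] = A → P A'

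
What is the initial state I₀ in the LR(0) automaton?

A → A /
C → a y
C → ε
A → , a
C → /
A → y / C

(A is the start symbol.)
First, augment the grammar with A' → A
I₀ = CLOSURE({ [A' → . A] }):
  [A' → . A] has the dot before A: add [A → . A /], [A → . , a], [A → . y / C]
No further items can be added.

I₀ = { [A → . , a], [A → . A /], [A → . y / C], [A' → . A] }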